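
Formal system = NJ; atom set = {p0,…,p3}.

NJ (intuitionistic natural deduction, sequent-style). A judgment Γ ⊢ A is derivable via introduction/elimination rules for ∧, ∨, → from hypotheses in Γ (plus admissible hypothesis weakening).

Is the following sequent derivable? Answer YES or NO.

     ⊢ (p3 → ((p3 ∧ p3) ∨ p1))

Proof tree:
[→I]  ⊢ (p3 → ((p3 ∧ p3) ∨ p1))
  [∨I₁] p3 ⊢ ((p3 ∧ p3) ∨ p1)
    [∧I] p3 ⊢ (p3 ∧ p3)
      [Ax] p3 ⊢ p3
      [Ax] p3 ⊢ p3

Result: YES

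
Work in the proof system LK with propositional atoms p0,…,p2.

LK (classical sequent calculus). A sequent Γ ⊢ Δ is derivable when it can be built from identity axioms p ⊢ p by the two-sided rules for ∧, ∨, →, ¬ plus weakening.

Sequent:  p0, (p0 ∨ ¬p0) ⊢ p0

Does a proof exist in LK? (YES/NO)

Derivation trace:
[∨L] p0, (p0 ∨ ¬p0) ⊢ p0
  [Ax] p0 ⊢ p0
  [¬L] p0, ¬p0 ⊢ 
    [Ax] p0 ⊢ p0

Result: YES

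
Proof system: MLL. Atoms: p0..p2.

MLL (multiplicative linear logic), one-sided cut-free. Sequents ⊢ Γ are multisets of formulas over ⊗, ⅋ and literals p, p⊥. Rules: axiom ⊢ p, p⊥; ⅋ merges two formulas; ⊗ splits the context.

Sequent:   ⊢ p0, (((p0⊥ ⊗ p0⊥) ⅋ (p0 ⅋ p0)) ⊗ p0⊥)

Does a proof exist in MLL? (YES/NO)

Derivation (root first):
[⊗]  ⊢ p0, (((p0⊥ ⊗ p0⊥) ⅋ (p0 ⅋ p0)) ⊗ p0⊥)
  [⅋]  ⊢ ((p0⊥ ⊗ p0⊥) ⅋ (p0 ⅋ p0))
    [⅋]  ⊢ (p0⊥ ⊗ p0⊥), (p0 ⅋ p0)
      [⊗]  ⊢ p0, p0, (p0⊥ ⊗ p0⊥)
        [Ax]  ⊢ p0, p0⊥
        [Ax]  ⊢ p0, p0⊥
  [Ax]  ⊢ p0, p0⊥

Result: YES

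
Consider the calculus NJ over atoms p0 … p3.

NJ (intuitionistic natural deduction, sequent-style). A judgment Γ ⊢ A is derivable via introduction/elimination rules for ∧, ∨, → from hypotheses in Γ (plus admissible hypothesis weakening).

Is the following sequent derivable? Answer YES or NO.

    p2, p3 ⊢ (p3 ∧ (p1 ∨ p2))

Derivation (root first):
[∧I] p2, p3 ⊢ (p3 ∧ (p1 ∨ p2))
  [Ax] p3 ⊢ p3
  [∨I₂] p2 ⊢ (p1 ∨ p2)
    [Ax] p2 ⊢ p2

Result: YES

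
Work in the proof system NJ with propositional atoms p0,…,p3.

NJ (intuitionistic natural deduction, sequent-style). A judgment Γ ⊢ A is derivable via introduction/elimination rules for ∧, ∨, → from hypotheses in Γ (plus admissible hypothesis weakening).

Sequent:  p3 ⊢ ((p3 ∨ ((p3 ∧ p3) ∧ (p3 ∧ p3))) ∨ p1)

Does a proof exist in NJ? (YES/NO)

Derivation (root first):
[∨I₁] p3 ⊢ ((p3 ∨ ((p3 ∧ p3) ∧ (p3 ∧ p3))) ∨ p1)
  [∨I₂] p3 ⊢ (p3 ∨ ((p3 ∧ p3) ∧ (p3 ∧ p3)))
    [∧I] p3 ⊢ ((p3 ∧ p3) ∧ (p3 ∧ p3))
      [∧I] p3 ⊢ (p3 ∧ p3)
        [Ax] p3 ⊢ p3
        [Ax] p3 ⊢ p3
      [∧I] p3 ⊢ (p3 ∧ p3)
        [Ax] p3 ⊢ p3
        [Ax] p3 ⊢ p3

Result: YES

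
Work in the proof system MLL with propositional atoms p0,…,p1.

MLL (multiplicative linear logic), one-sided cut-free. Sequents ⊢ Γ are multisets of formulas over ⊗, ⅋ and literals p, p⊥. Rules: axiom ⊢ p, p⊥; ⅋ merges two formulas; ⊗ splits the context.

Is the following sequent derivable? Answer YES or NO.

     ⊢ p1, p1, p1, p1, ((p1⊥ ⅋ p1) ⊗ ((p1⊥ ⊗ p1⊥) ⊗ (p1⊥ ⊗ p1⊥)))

Proof tree:
[⊗]  ⊢ p1, p1, p1, p1, ((p1⊥ ⅋ p1) ⊗ ((p1⊥ ⊗ p1⊥) ⊗ (p1⊥ ⊗ p1⊥)))
  [⅋]  ⊢ (p1⊥ ⅋ p1)
    [Ax]  ⊢ p1, p1⊥
  [⊗]  ⊢ p1, p1, p1, p1, ((p1⊥ ⊗ p1⊥) ⊗ (p1⊥ ⊗ p1⊥))
    [⊗]  ⊢ p1, p1, (p1⊥ ⊗ p1⊥)
      [Ax]  ⊢ p1, p1⊥
      [Ax]  ⊢ p1, p1⊥
    [⊗]  ⊢ p1, p1, (p1⊥ ⊗ p1⊥)
      [Ax]  ⊢ p1, p1⊥
      [Ax]  ⊢ p1, p1⊥

Result: YES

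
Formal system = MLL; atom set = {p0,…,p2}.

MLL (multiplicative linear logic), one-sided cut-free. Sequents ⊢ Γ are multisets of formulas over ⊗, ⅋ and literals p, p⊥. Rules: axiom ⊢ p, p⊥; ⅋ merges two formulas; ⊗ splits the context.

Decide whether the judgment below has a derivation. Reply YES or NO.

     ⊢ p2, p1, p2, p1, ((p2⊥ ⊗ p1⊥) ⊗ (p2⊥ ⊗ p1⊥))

Derivation (root first):
[⊗]  ⊢ p2, p1, p2, p1, ((p2⊥ ⊗ p1⊥) ⊗ (p2⊥ ⊗ p1⊥))
  [⊗]  ⊢ p2, p1, (p2⊥ ⊗ p1⊥)
    [Ax]  ⊢ p2, p2⊥
    [Ax]  ⊢ p1, p1⊥
  [⊗]  ⊢ p2, p1, (p2⊥ ⊗ p1⊥)
    [Ax]  ⊢ p2, p2⊥
    [Ax]  ⊢ p1, p1⊥

Result: YES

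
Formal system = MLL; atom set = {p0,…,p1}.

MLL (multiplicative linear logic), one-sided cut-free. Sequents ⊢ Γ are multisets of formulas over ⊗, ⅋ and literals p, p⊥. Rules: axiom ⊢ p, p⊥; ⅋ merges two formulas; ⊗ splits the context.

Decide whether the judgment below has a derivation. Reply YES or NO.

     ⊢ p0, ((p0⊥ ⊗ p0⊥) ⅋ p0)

Derivation (root first):
[⅋]  ⊢ p0, ((p0⊥ ⊗ p0⊥) ⅋ p0)
  [⊗]  ⊢ p0, p0, (p0⊥ ⊗ p0⊥)
    [Ax]  ⊢ p0, p0⊥
    [Ax]  ⊢ p0, p0⊥

Result: YES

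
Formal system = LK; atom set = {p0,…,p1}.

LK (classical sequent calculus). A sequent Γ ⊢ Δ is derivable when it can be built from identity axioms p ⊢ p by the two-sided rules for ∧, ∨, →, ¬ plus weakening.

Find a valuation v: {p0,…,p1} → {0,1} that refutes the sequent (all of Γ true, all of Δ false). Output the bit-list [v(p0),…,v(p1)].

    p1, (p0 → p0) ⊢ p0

Search for a countermodel by truth-table:
  v=00: Γ:[p1=F, (p0 → p0)=T] Δ:[p0=F] refutes=False
  v=01: Γ:[p1=T, (p0 → p0)=T] Δ:[p0=F] refutes=True  ← countermodel

Result: [0, 1]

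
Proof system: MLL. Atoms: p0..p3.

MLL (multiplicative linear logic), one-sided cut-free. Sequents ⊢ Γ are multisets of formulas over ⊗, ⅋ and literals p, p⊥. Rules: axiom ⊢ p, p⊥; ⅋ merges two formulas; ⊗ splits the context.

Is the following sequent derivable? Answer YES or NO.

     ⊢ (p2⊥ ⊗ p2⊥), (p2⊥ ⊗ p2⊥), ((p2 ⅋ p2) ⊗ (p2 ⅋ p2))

Proof tree:
[⊗]  ⊢ (p2⊥ ⊗ p2⊥), (p2⊥ ⊗ p2⊥), ((p2 ⅋ p2) ⊗ (p2 ⅋ p2))
  [⅋]  ⊢ (p2⊥ ⊗ p2⊥), (p2 ⅋ p2)
    [⊗]  ⊢ p2, p2, (p2⊥ ⊗ p2⊥)
      [Ax]  ⊢ p2, p2⊥
      [Ax]  ⊢ p2, p2⊥
  [⅋]  ⊢ (p2⊥ ⊗ p2⊥), (p2 ⅋ p2)
    [⊗]  ⊢ p2, p2, (p2⊥ ⊗ p2⊥)
      [Ax]  ⊢ p2, p2⊥
      [Ax]  ⊢ p2, p2⊥

Result: YES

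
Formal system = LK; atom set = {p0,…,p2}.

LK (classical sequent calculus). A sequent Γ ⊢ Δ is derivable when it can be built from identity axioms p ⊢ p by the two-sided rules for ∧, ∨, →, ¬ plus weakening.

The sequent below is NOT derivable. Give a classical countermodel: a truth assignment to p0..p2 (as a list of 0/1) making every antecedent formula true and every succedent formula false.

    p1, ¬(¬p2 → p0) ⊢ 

Truth-table refutation:
  v=000: Γ:[p1=F, ¬(¬p2 → p0)=T] Δ:[] refutes=False
  v=001: Γ:[p1=F, ¬(¬p2 → p0)=F] Δ:[] refutes=False
  v=010: Γ:[p1=T, ¬(¬p2 → p0)=T] Δ:[] refutes=True  ← countermodel

Result: [0, 1, 0]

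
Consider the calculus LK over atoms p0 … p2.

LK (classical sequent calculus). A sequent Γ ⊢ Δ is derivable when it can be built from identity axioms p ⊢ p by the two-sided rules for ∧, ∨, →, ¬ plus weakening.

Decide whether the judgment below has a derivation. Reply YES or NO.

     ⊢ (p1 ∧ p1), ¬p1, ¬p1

Proof tree:
[¬R]  ⊢ (p1 ∧ p1), ¬p1, ¬p1
  [WL] p1 ⊢ (p1 ∧ p1), ¬p1
    [¬R]  ⊢ (p1 ∧ p1), ¬p1
      [∧R] p1 ⊢ (p1 ∧ p1)
        [Ax] p1 ⊢ p1
        [Ax] p1 ⊢ p1

Result: YES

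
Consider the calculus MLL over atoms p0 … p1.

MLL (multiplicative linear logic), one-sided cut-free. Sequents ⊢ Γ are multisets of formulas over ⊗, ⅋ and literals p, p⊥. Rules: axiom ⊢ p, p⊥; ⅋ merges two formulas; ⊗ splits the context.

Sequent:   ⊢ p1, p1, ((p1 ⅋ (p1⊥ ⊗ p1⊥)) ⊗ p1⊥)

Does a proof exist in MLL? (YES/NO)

Derivation (root first):
[⊗]  ⊢ p1, p1, ((p1 ⅋ (p1⊥ ⊗ p1⊥)) ⊗ p1⊥)
  [⅋]  ⊢ p1, (p1 ⅋ (p1⊥ ⊗ p1⊥))
    [⊗]  ⊢ p1, p1, (p1⊥ ⊗ p1⊥)
      [Ax]  ⊢ p1, p1⊥
      [Ax]  ⊢ p1, p1⊥
  [Ax]  ⊢ p1, p1⊥

Result: YES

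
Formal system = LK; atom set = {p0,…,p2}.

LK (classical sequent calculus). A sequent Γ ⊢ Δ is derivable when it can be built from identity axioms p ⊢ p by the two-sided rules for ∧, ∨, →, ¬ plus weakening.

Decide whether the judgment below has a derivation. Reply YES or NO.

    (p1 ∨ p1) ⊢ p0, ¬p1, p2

Search for a countermodel by truth-table:
  v=000: Γ:[(p1 ∨ p1)=F] Δ:[p0=F, ¬p1=T, p2=F] refutes=False
  v=001: Γ:[(p1 ∨ p1)=F] Δ:[p0=F, ¬p1=T, p2=T] refutes=False
  v=010: Γ:[(p1 ∨ p1)=T] Δ:[p0=F, ¬p1=F, p2=F] refutes=True  ← countermodel

Result: NO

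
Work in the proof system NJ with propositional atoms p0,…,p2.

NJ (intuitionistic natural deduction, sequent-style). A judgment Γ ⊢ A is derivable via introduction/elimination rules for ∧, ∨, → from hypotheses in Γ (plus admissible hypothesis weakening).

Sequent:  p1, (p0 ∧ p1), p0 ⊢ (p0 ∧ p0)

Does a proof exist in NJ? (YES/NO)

Derivation trace:
[∧I] p1, (p0 ∧ p1), p0 ⊢ (p0 ∧ p0)
  [Wk] p0, (p0 ∧ p1) ⊢ p0
    [Ax] p0 ⊢ p0
  [Wk] p0, p1 ⊢ p0
    [Ax] p0 ⊢ p0

Result: YES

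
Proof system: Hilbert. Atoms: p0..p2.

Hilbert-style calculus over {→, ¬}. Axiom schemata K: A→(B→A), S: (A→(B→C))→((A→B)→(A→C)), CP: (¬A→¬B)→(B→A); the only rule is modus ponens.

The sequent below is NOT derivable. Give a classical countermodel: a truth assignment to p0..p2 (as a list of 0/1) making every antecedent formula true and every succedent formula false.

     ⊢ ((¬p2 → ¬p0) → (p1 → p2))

Enumerate valuations to refute Γ ⊢ Δ:
  v=000: Γ:[] Δ:[((¬p2 → ¬p0) → (p1 → p2))=T] refutes=False
  v=001: Γ:[] Δ:[((¬p2 → ¬p0) → (p1 → p2))=T] refutes=False
  v=010: Γ:[] Δ:[((¬p2 → ¬p0) → (p1 → p2))=F] refutes=True  ← countermodel

Result: [0, 1, 0]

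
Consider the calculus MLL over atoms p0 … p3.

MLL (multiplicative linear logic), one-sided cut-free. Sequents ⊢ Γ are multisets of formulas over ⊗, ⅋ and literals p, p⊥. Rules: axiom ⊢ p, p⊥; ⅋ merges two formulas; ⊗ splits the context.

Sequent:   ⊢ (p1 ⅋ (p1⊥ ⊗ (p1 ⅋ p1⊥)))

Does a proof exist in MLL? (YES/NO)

Derivation (root first):
[⅋]  ⊢ (p1 ⅋ (p1⊥ ⊗ (p1 ⅋ p1⊥)))
  [⊗]  ⊢ p1, (p1⊥ ⊗ (p1 ⅋ p1⊥))
    [Ax]  ⊢ p1, p1⊥
    [⅋]  ⊢ (p1 ⅋ p1⊥)
      [Ax]  ⊢ p1, p1⊥

Result: YES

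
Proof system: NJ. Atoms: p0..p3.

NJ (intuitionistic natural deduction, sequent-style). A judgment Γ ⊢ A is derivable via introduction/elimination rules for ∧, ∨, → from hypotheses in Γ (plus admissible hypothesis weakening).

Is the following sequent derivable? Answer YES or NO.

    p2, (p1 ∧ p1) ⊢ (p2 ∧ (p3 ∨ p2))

Derivation (root first):
[∧I] p2, (p1 ∧ p1) ⊢ (p2 ∧ (p3 ∨ p2))
  [Wk] p2, (p1 ∧ p1) ⊢ p2
    [Ax] p2 ⊢ p2
  [∨I₂] p2 ⊢ (p3 ∨ p2)
    [Ax] p2 ⊢ p2

Result: YES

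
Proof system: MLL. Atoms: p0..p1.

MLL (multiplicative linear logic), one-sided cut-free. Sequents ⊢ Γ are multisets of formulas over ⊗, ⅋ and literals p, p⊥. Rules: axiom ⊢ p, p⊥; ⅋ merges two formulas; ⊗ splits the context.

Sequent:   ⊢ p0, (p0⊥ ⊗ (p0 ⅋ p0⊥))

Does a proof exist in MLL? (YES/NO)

Derivation trace:
[⊗]  ⊢ p0, (p0⊥ ⊗ (p0 ⅋ p0⊥))
  [Ax]  ⊢ p0, p0⊥
  [⅋]  ⊢ (p0 ⅋ p0⊥)
    [Ax]  ⊢ p0, p0⊥

Result: YES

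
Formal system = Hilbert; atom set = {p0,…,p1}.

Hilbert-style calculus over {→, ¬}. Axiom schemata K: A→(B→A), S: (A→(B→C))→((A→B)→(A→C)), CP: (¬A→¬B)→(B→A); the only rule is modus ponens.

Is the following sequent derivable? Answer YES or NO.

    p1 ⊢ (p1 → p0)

Search for a countermodel by truth-table:
  v=00: Γ:[p1=F] Δ:[(p1 → p0)=T] refutes=False
  v=01: Γ:[p1=T] Δ:[(p1 → p0)=F] refutes=True  ← countermodel

Result: NO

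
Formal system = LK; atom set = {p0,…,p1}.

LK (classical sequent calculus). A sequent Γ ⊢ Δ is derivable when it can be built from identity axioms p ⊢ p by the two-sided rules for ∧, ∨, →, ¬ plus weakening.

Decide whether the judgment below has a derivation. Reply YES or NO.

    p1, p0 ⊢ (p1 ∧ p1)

Derivation (root first):
[∧R] p1, p0 ⊢ (p1 ∧ p1)
  [WL] p1, p0 ⊢ p1
    [Ax] p1 ⊢ p1
  [WL] p1, p0 ⊢ p1
    [Ax] p1 ⊢ p1

Result: YES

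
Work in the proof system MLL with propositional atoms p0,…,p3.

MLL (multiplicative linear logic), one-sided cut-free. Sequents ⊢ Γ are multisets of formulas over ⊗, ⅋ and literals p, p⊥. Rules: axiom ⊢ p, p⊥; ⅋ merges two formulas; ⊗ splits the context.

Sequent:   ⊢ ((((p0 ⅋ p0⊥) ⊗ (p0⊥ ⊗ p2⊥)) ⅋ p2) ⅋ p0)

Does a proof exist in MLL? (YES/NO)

Derivation trace:
[⅋]  ⊢ ((((p0 ⅋ p0⊥) ⊗ (p0⊥ ⊗ p2⊥)) ⅋ p2) ⅋ p0)
  [⅋]  ⊢ p0, (((p0 ⅋ p0⊥) ⊗ (p0⊥ ⊗ p2⊥)) ⅋ p2)
    [⊗]  ⊢ p0, p2, ((p0 ⅋ p0⊥) ⊗ (p0⊥ ⊗ p2⊥))
      [⅋]  ⊢ (p0 ⅋ p0⊥)
        [Ax]  ⊢ p0, p0⊥
      [⊗]  ⊢ p0, p2, (p0⊥ ⊗ p2⊥)
        [Ax]  ⊢ p0, p0⊥
        [Ax]  ⊢ p2, p2⊥

Result: YES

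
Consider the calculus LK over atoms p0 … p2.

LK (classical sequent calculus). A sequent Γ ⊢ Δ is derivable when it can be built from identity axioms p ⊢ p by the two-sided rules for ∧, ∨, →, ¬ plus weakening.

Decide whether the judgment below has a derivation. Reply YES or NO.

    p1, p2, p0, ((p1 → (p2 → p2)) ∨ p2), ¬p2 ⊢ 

Derivation (root first):
[¬L] p1, p2, p0, ((p1 → (p2 → p2)) ∨ p2), ¬p2 ⊢ 
  [∨L] p1, p2, p0, ((p1 → (p2 → p2)) ∨ p2) ⊢ p2
    [→L] p1, p2, p0, (p1 → (p2 → p2)) ⊢ p2
      [WL] p1, p0 ⊢ p1
        [Ax] p1 ⊢ p1
      [→L] p2, (p2 → p2) ⊢ p2
        [Ax] p2 ⊢ p2
        [Ax] p2 ⊢ p2
    [WL] p2, p2 ⊢ p2
      [Ax] p2 ⊢ p2

Result: YES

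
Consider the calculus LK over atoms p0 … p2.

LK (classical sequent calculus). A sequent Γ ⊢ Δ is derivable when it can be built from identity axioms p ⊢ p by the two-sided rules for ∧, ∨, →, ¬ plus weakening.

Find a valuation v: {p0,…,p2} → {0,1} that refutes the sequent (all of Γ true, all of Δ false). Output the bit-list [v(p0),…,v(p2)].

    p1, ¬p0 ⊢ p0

Search for a countermodel by truth-table:
  v=000: Γ:[p1=F, ¬p0=T] Δ:[p0=F] refutes=False
  v=001: Γ:[p1=F, ¬p0=T] Δ:[p0=F] refutes=False
  v=010: Γ:[p1=T, ¬p0=T] Δ:[p0=F] refutes=True  ← countermodel

Result: [0, 1, 0]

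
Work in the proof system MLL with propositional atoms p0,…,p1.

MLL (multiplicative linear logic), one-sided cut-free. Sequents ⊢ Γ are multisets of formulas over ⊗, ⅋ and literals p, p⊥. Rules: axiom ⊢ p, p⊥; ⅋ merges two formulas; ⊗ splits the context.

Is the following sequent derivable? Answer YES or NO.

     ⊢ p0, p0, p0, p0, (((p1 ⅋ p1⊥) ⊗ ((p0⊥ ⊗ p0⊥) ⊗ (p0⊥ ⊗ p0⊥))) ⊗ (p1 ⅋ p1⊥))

Derivation trace:
[⊗]  ⊢ p0, p0, p0, p0, (((p1 ⅋ p1⊥) ⊗ ((p0⊥ ⊗ p0⊥) ⊗ (p0⊥ ⊗ p0⊥))) ⊗ (p1 ⅋ p1⊥))
  [⊗]  ⊢ p0, p0, p0, p0, ((p1 ⅋ p1⊥) ⊗ ((p0⊥ ⊗ p0⊥) ⊗ (p0⊥ ⊗ p0⊥)))
    [⅋]  ⊢ (p1 ⅋ p1⊥)
      [Ax]  ⊢ p1, p1⊥
    [⊗]  ⊢ p0, p0, p0, p0, ((p0⊥ ⊗ p0⊥) ⊗ (p0⊥ ⊗ p0⊥))
      [⊗]  ⊢ p0, p0, (p0⊥ ⊗ p0⊥)
        [Ax]  ⊢ p0, p0⊥
        [Ax]  ⊢ p0, p0⊥
      [⊗]  ⊢ p0, p0, (p0⊥ ⊗ p0⊥)
        [Ax]  ⊢ p0, p0⊥
        [Ax]  ⊢ p0, p0⊥
  [⅋]  ⊢ (p1 ⅋ p1⊥)
    [Ax]  ⊢ p1, p1⊥

Result: YES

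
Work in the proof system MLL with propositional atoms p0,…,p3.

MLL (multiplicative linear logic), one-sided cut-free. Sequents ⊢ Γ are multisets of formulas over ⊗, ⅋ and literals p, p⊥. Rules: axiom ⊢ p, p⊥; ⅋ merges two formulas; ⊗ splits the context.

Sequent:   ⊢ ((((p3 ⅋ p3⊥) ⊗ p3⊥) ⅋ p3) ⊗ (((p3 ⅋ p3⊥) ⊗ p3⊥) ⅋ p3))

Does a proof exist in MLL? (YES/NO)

Derivation trace:
[⊗]  ⊢ ((((p3 ⅋ p3⊥) ⊗ p3⊥) ⅋ p3) ⊗ (((p3 ⅋ p3⊥) ⊗ p3⊥) ⅋ p3))
  [⅋]  ⊢ (((p3 ⅋ p3⊥) ⊗ p3⊥) ⅋ p3)
    [⊗]  ⊢ p3, ((p3 ⅋ p3⊥) ⊗ p3⊥)
      [⅋]  ⊢ (p3 ⅋ p3⊥)
        [Ax]  ⊢ p3, p3⊥
      [Ax]  ⊢ p3, p3⊥
  [⅋]  ⊢ (((p3 ⅋ p3⊥) ⊗ p3⊥) ⅋ p3)
    [⊗]  ⊢ p3, ((p3 ⅋ p3⊥) ⊗ p3⊥)
      [⅋]  ⊢ (p3 ⅋ p3⊥)
        [Ax]  ⊢ p3, p3⊥
      [Ax]  ⊢ p3, p3⊥

Result: YES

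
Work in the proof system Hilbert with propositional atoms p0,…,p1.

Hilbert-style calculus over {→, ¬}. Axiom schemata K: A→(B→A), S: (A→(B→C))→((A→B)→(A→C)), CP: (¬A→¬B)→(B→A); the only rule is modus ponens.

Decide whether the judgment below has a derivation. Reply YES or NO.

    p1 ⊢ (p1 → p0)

Truth-table refutation:
  v=00: Γ:[p1=F] Δ:[(p1 → p0)=T] refutes=False
  v=01: Γ:[p1=T] Δ:[(p1 → p0)=F] refutes=True  ← countermodel

Result: NO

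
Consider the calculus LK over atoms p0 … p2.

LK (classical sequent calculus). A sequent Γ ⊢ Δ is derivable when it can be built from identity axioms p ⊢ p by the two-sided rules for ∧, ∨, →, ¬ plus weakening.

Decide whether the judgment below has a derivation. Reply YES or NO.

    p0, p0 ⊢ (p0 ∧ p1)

Search for a countermodel by truth-table:
  v=000: Γ:[p0=F, p0=F] Δ:[(p0 ∧ p1)=F] refutes=False
  v=001: Γ:[p0=F, p0=F] Δ:[(p0 ∧ p1)=F] refutes=False
  v=010: Γ:[p0=F, p0=F] Δ:[(p0 ∧ p1)=F] refutes=False
  v=011: Γ:[p0=F, p0=F] Δ:[(p0 ∧ p1)=F] refutes=False
  v=100: Γ:[p0=T, p0=T] Δ:[(p0 ∧ p1)=F] refutes=True  ← countermodel

Result: NO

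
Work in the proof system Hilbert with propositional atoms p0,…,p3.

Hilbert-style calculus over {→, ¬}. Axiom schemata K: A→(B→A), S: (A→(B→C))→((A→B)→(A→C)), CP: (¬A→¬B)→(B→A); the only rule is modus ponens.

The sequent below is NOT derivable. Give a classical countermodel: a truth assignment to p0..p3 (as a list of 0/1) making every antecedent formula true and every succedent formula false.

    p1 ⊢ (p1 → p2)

Enumerate valuations to refute Γ ⊢ Δ:
  v=0000: Γ:[p1=F] Δ:[(p1 → p2)=T] refutes=False
  v=0001: Γ:[p1=F] Δ:[(p1 → p2)=T] refutes=False
  v=0010: Γ:[p1=F] Δ:[(p1 → p2)=T] refutes=False
  v=0011: Γ:[p1=F] Δ:[(p1 → p2)=T] refutes=False
  v=0100: Γ:[p1=T] Δ:[(p1 → p2)=F] refutes=True  ← countermodel

Result: [0, 1, 0, 0]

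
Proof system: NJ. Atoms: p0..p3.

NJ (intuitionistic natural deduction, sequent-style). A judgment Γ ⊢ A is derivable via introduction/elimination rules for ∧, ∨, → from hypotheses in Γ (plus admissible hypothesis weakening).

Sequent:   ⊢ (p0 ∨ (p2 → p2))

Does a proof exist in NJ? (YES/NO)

Proof tree:
[∨I₂]  ⊢ (p0 ∨ (p2 → p2))
  [→I]  ⊢ (p2 → p2)
    [Ax] p2 ⊢ p2

Result: YES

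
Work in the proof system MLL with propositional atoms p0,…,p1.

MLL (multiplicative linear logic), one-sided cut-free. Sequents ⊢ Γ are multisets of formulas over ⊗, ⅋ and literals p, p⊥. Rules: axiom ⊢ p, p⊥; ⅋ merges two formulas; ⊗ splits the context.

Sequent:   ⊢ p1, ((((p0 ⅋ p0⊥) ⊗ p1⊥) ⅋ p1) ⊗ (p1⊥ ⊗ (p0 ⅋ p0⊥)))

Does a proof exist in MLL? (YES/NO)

Derivation (root first):
[⊗]  ⊢ p1, ((((p0 ⅋ p0⊥) ⊗ p1⊥) ⅋ p1) ⊗ (p1⊥ ⊗ (p0 ⅋ p0⊥)))
  [⅋]  ⊢ (((p0 ⅋ p0⊥) ⊗ p1⊥) ⅋ p1)
    [⊗]  ⊢ p1, ((p0 ⅋ p0⊥) ⊗ p1⊥)
      [⅋]  ⊢ (p0 ⅋ p0⊥)
        [Ax]  ⊢ p0, p0⊥
      [Ax]  ⊢ p1, p1⊥
  [⊗]  ⊢ p1, (p1⊥ ⊗ (p0 ⅋ p0⊥))
    [Ax]  ⊢ p1, p1⊥
    [⅋]  ⊢ (p0 ⅋ p0⊥)
      [Ax]  ⊢ p0, p0⊥

Result: YES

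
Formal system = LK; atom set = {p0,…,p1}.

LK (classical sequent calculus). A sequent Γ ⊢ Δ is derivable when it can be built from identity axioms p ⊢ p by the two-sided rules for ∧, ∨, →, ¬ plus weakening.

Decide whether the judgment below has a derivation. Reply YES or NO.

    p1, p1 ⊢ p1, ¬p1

Derivation trace:
[WL] p1, p1 ⊢ p1, ¬p1
  [WL] p1 ⊢ p1, ¬p1
    [¬R]  ⊢ p1, ¬p1
      [Ax] p1 ⊢ p1

Result: YES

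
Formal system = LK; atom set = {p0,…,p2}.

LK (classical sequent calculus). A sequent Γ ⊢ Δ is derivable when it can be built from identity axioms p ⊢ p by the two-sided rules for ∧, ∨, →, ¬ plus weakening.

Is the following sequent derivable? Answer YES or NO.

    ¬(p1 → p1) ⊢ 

Proof tree:
[¬L] ¬(p1 → p1) ⊢ 
  [→R]  ⊢ (p1 → p1)
    [Ax] p1 ⊢ p1

Result: YES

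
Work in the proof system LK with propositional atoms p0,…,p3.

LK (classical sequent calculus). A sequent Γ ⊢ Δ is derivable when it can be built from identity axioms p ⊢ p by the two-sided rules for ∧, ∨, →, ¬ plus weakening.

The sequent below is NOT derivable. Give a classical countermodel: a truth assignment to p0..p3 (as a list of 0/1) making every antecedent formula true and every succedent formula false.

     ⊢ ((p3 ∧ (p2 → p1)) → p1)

Enumerate valuations to refute Γ ⊢ Δ:
  v=0000: Γ:[] Δ:[((p3 ∧ (p2 → p1)) → p1)=T] refutes=False
  v=0001: Γ:[] Δ:[((p3 ∧ (p2 → p1)) → p1)=F] refutes=True  ← countermodel

Result: [0, 0, 0, 1]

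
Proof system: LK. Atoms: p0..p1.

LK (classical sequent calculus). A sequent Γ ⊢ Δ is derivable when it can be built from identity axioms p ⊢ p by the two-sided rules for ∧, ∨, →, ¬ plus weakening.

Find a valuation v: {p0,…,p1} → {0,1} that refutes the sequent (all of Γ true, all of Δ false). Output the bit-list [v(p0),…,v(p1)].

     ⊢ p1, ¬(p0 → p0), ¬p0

Search for a countermodel by truth-table:
  v=00: Γ:[] Δ:[p1=F, ¬(p0 → p0)=F, ¬p0=T] refutes=False
  v=01: Γ:[] Δ:[p1=T, ¬(p0 → p0)=F, ¬p0=T] refutes=False
  v=10: Γ:[] Δ:[p1=F, ¬(p0 → p0)=F, ¬p0=F] refutes=True  ← countermodel

Result: [1, 0]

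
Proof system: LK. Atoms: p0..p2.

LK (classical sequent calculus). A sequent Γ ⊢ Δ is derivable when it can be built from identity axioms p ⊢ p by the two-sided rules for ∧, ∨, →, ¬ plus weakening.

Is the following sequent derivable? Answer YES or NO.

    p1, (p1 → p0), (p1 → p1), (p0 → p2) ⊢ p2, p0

Derivation (root first):
[→L] p1, (p1 → p0), (p1 → p1), (p0 → p2) ⊢ p2, p0
  [→L] p1, (p1 → p1), (p1 → p0) ⊢ p0
    [→L] p1, (p1 → p1) ⊢ p1
      [Ax] p1 ⊢ p1
      [Ax] p1 ⊢ p1
    [Ax] p0 ⊢ p0
  [WR] p2 ⊢ p2, p0
    [Ax] p2 ⊢ p2

Result: YES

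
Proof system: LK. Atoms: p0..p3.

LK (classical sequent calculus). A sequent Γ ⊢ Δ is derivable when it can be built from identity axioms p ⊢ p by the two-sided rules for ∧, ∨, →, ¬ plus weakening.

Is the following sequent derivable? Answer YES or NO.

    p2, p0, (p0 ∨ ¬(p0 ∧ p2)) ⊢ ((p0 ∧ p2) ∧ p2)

Derivation (root first):
[∨L] p2, p0, (p0 ∨ ¬(p0 ∧ p2)) ⊢ ((p0 ∧ p2) ∧ p2)
  [∧R] p2, p0 ⊢ ((p0 ∧ p2) ∧ p2)
    [∧R] p2, p0 ⊢ (p0 ∧ p2)
      [Ax] p0 ⊢ p0
      [Ax] p2 ⊢ p2
    [Ax] p2 ⊢ p2
  [¬L] p2, p0, ¬(p0 ∧ p2) ⊢ 
    [∧R] p2, p0 ⊢ (p0 ∧ p2)
      [Ax] p0 ⊢ p0
      [Ax] p2 ⊢ p2

Result: YES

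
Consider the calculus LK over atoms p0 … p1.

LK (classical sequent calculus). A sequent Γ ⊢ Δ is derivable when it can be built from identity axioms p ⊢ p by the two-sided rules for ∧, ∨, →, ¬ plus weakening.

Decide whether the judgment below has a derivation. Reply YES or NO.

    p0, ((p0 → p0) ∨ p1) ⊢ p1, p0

Derivation trace:
[∨L] p0, ((p0 → p0) ∨ p1) ⊢ p1, p0
  [→L] p0, (p0 → p0) ⊢ p0
    [Ax] p0 ⊢ p0
    [WR] p0 ⊢ p0, p0
      [Ax] p0 ⊢ p0
  [Ax] p1 ⊢ p1

Result: YES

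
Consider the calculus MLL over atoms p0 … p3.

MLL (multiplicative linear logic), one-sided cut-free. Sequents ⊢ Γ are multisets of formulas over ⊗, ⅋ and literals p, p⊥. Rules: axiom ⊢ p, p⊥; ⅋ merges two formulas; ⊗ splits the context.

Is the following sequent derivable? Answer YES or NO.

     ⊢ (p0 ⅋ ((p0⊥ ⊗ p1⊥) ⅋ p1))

Derivation trace:
[⅋]  ⊢ (p0 ⅋ ((p0⊥ ⊗ p1⊥) ⅋ p1))
  [⅋]  ⊢ p0, ((p0⊥ ⊗ p1⊥) ⅋ p1)
    [⊗]  ⊢ p0, p1, (p0⊥ ⊗ p1⊥)
      [Ax]  ⊢ p0, p0⊥
      [Ax]  ⊢ p1, p1⊥

Result: YES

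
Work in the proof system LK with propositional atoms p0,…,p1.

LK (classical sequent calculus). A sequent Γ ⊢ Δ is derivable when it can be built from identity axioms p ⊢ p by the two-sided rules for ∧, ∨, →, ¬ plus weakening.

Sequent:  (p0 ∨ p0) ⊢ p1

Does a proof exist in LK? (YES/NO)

Enumerate valuations to refute Γ ⊢ Δ:
  v=00: Γ:[(p0 ∨ p0)=F] Δ:[p1=F] refutes=False
  v=01: Γ:[(p0 ∨ p0)=F] Δ:[p1=T] refutes=False
  v=10: Γ:[(p0 ∨ p0)=T] Δ:[p1=F] refutes=True  ← countermodel

Result: NO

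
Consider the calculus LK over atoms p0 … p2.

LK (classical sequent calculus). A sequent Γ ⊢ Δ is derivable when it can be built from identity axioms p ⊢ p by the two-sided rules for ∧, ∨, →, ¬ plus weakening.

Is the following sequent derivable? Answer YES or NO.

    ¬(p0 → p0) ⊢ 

Proof tree:
[¬L] ¬(p0 → p0) ⊢ 
  [→R]  ⊢ (p0 → p0)
    [Ax] p0 ⊢ p0

Result: YES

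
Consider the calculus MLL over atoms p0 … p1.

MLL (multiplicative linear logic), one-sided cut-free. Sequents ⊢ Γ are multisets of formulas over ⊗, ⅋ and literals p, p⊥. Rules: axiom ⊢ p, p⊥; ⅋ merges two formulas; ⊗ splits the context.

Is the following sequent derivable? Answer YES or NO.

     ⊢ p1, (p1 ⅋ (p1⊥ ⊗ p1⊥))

Proof tree:
[⅋]  ⊢ p1, (p1 ⅋ (p1⊥ ⊗ p1⊥))
  [⊗]  ⊢ p1, p1, (p1⊥ ⊗ p1⊥)
    [Ax]  ⊢ p1, p1⊥
    [Ax]  ⊢ p1, p1⊥

Result: YES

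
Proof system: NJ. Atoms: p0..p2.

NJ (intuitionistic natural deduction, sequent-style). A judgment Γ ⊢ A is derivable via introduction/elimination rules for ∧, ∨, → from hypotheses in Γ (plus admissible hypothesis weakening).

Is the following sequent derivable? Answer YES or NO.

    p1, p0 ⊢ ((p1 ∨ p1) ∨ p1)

Proof tree:
[Wk] p1, p0 ⊢ ((p1 ∨ p1) ∨ p1)
  [∨I₁] p1 ⊢ ((p1 ∨ p1) ∨ p1)
    [∨I₁] p1 ⊢ (p1 ∨ p1)
      [Ax] p1 ⊢ p1

Result: YES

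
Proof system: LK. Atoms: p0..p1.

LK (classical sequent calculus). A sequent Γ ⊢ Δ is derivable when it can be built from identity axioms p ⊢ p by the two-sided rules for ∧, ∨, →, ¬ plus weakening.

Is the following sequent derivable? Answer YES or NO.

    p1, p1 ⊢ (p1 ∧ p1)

Derivation (root first):
[WL] p1, p1 ⊢ (p1 ∧ p1)
  [∧R] p1 ⊢ (p1 ∧ p1)
    [Ax] p1 ⊢ p1
    [Ax] p1 ⊢ p1

Result: YES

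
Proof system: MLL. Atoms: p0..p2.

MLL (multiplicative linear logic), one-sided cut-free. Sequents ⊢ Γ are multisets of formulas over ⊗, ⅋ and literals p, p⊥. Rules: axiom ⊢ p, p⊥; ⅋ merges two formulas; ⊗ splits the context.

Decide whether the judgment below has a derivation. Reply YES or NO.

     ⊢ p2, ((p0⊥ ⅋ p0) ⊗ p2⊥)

Derivation (root first):
[⊗]  ⊢ p2, ((p0⊥ ⅋ p0) ⊗ p2⊥)
  [⅋]  ⊢ (p0⊥ ⅋ p0)
    [Ax]  ⊢ p0, p0⊥
  [Ax]  ⊢ p2, p2⊥

Result: YES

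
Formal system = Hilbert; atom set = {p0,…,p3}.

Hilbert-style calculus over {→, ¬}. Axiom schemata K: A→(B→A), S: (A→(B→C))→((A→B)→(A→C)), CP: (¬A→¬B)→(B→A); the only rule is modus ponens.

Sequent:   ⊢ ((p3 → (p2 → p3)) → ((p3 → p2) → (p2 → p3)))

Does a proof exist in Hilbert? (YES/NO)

Truth-table refutation:
  v=0000: Γ:[] Δ:[((p3 → (p2 → p3)) → ((p3 → p2) → (p2 → p3)))=T] refutes=False
  v=0001: Γ:[] Δ:[((p3 → (p2 → p3)) → ((p3 → p2) → (p2 → p3)))=T] refutes=False
  v=0010: Γ:[] Δ:[((p3 → (p2 → p3)) → ((p3 → p2) → (p2 → p3)))=F] refutes=True  ← countermodel

Result: NO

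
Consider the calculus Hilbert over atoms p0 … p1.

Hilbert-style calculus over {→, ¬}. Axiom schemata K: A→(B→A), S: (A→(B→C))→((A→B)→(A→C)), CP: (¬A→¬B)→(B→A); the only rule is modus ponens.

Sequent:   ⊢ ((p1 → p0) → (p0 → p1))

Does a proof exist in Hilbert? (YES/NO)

Search for a countermodel by truth-table:
  v=00: Γ:[] Δ:[((p1 → p0) → (p0 → p1))=T] refutes=False
  v=01: Γ:[] Δ:[((p1 → p0) → (p0 → p1))=T] refutes=False
  v=10: Γ:[] Δ:[((p1 → p0) → (p0 → p1))=F] refutes=True  ← countermodel

Result: NO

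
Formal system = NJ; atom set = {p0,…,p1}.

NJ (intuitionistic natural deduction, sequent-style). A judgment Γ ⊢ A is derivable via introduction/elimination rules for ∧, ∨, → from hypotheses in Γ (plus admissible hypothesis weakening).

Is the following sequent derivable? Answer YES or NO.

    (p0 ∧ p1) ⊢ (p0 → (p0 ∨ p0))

Proof tree:
[Wk] (p0 ∧ p1) ⊢ (p0 → (p0 ∨ p0))
  [→I]  ⊢ (p0 → (p0 ∨ p0))
    [∨I₁] p0 ⊢ (p0 ∨ p0)
      [Ax] p0 ⊢ p0

Result: YES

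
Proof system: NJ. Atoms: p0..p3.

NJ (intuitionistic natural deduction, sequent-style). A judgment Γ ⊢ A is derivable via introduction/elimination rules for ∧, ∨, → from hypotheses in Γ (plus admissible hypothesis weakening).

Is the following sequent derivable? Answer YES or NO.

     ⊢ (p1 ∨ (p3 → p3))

Derivation trace:
[∨I₂]  ⊢ (p1 ∨ (p3 → p3))
  [→I]  ⊢ (p3 → p3)
    [Ax] p3 ⊢ p3

Result: YES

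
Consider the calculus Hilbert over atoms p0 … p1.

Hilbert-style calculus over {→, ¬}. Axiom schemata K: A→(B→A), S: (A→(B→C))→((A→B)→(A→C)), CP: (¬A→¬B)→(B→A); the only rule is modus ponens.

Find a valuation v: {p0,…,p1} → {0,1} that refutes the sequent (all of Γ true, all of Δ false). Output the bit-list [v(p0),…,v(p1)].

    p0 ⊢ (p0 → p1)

Search for a countermodel by truth-table:
  v=00: Γ:[p0=F] Δ:[(p0 → p1)=T] refutes=False
  v=01: Γ:[p0=F] Δ:[(p0 → p1)=T] refutes=False
  v=10: Γ:[p0=T] Δ:[(p0 → p1)=F] refutes=True  ← countermodel

Result: [1, 0]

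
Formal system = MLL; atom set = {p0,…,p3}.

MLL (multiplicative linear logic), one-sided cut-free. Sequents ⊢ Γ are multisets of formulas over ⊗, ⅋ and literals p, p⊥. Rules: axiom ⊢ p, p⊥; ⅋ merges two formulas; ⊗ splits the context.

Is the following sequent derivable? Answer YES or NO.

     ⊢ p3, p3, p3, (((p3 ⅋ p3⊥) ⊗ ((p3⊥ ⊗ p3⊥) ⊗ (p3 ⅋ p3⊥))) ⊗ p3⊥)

Derivation (root first):
[⊗]  ⊢ p3, p3, p3, (((p3 ⅋ p3⊥) ⊗ ((p3⊥ ⊗ p3⊥) ⊗ (p3 ⅋ p3⊥))) ⊗ p3⊥)
  [⊗]  ⊢ p3, p3, ((p3 ⅋ p3⊥) ⊗ ((p3⊥ ⊗ p3⊥) ⊗ (p3 ⅋ p3⊥)))
    [⅋]  ⊢ (p3 ⅋ p3⊥)
      [Ax]  ⊢ p3, p3⊥
    [⊗]  ⊢ p3, p3, ((p3⊥ ⊗ p3⊥) ⊗ (p3 ⅋ p3⊥))
      [⊗]  ⊢ p3, p3, (p3⊥ ⊗ p3⊥)
        [Ax]  ⊢ p3, p3⊥
        [Ax]  ⊢ p3, p3⊥
      [⅋]  ⊢ (p3 ⅋ p3⊥)
        [Ax]  ⊢ p3, p3⊥
  [Ax]  ⊢ p3, p3⊥

Result: YES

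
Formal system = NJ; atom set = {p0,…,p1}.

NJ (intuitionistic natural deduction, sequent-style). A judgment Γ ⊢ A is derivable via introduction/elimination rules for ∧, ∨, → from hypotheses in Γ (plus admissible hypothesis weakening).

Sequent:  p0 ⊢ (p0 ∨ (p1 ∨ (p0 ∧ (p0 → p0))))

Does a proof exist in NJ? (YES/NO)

Derivation trace:
[∨I₂] p0 ⊢ (p0 ∨ (p1 ∨ (p0 ∧ (p0 → p0))))
  [∨I₂] p0 ⊢ (p1 ∨ (p0 ∧ (p0 → p0)))
    [∧I] p0 ⊢ (p0 ∧ (p0 → p0))
      [Ax] p0 ⊢ p0
      [→I]  ⊢ (p0 → p0)
        [Ax] p0 ⊢ p0

Result: YES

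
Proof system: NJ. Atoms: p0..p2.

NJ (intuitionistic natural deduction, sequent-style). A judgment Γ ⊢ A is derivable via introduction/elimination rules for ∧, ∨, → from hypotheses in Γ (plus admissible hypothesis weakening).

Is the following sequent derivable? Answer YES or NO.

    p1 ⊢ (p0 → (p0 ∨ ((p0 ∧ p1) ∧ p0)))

Derivation (root first):
[→I] p1 ⊢ (p0 → (p0 ∨ ((p0 ∧ p1) ∧ p0)))
  [∨I₂] p1, p0 ⊢ (p0 ∨ ((p0 ∧ p1) ∧ p0))
    [∧I] p1, p0 ⊢ ((p0 ∧ p1) ∧ p0)
      [∧I] p1, p0 ⊢ (p0 ∧ p1)
        [Ax] p0 ⊢ p0
        [Ax] p1 ⊢ p1
      [Ax] p0 ⊢ p0

Result: YES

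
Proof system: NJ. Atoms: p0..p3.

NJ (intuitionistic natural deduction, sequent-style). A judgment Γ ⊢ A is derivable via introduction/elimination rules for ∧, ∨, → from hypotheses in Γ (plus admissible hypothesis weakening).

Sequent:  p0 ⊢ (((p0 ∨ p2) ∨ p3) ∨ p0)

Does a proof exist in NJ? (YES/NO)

Derivation trace:
[∨I₁] p0 ⊢ (((p0 ∨ p2) ∨ p3) ∨ p0)
  [∨I₁] p0 ⊢ ((p0 ∨ p2) ∨ p3)
    [∨I₁] p0 ⊢ (p0 ∨ p2)
      [Ax] p0 ⊢ p0

Result: YES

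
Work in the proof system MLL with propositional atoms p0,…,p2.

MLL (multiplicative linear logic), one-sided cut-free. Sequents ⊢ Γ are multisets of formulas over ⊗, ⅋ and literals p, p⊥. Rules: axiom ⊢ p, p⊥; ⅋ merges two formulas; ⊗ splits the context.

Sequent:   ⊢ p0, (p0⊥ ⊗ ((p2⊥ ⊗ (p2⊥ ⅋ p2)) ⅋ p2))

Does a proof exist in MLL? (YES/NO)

Derivation (root first):
[⊗]  ⊢ p0, (p0⊥ ⊗ ((p2⊥ ⊗ (p2⊥ ⅋ p2)) ⅋ p2))
  [Ax]  ⊢ p0, p0⊥
  [⅋]  ⊢ ((p2⊥ ⊗ (p2⊥ ⅋ p2)) ⅋ p2)
    [⊗]  ⊢ p2, (p2⊥ ⊗ (p2⊥ ⅋ p2))
      [Ax]  ⊢ p2, p2⊥
      [⅋]  ⊢ (p2⊥ ⅋ p2)
        [Ax]  ⊢ p2, p2⊥

Result: YES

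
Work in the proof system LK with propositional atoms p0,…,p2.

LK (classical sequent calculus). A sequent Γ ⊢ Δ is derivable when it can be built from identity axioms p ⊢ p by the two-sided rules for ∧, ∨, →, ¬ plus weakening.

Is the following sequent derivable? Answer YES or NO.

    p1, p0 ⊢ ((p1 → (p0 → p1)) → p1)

Proof tree:
[→R] p1, p0 ⊢ ((p1 → (p0 → p1)) → p1)
  [→L] p1, p0, (p1 → (p0 → p1)) ⊢ p1
    [Ax] p1 ⊢ p1
    [→L] p0, (p0 → p1) ⊢ p1
      [Ax] p0 ⊢ p0
      [Ax] p1 ⊢ p1

Result: YES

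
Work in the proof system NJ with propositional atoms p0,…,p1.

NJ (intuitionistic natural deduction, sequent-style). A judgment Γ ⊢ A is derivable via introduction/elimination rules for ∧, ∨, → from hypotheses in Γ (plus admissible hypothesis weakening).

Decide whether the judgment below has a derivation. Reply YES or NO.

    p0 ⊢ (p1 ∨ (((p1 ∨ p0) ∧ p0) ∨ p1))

Derivation trace:
[∨I₂] p0 ⊢ (p1 ∨ (((p1 ∨ p0) ∧ p0) ∨ p1))
  [∨I₁] p0 ⊢ (((p1 ∨ p0) ∧ p0) ∨ p1)
    [∧I] p0 ⊢ ((p1 ∨ p0) ∧ p0)
      [∨I₂] p0 ⊢ (p1 ∨ p0)
        [Ax] p0 ⊢ p0
      [Ax] p0 ⊢ p0

Result: YES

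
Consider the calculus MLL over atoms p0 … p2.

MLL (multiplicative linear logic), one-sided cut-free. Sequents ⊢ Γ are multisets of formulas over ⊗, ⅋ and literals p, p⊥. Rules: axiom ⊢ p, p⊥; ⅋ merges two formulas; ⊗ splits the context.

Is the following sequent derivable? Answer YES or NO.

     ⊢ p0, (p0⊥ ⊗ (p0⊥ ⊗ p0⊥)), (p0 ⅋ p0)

Proof tree:
[⅋]  ⊢ p0, (p0⊥ ⊗ (p0⊥ ⊗ p0⊥)), (p0 ⅋ p0)
  [⊗]  ⊢ p0, p0, p0, (p0⊥ ⊗ (p0⊥ ⊗ p0⊥))
    [Ax]  ⊢ p0, p0⊥
    [⊗]  ⊢ p0, p0, (p0⊥ ⊗ p0⊥)
      [Ax]  ⊢ p0, p0⊥
      [Ax]  ⊢ p0, p0⊥

Result: YES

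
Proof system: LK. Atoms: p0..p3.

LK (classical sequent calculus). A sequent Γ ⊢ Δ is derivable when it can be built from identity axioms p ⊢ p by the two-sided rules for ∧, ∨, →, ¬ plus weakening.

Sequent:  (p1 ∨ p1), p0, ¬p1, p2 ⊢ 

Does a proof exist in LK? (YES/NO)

Derivation (root first):
[WL] (p1 ∨ p1), p0, ¬p1, p2 ⊢ 
  [¬L] (p1 ∨ p1), p0, ¬p1 ⊢ 
    [WL] (p1 ∨ p1), p0 ⊢ p1
      [∨L] (p1 ∨ p1) ⊢ p1
        [Ax] p1 ⊢ p1
        [Ax] p1 ⊢ p1

Result: YES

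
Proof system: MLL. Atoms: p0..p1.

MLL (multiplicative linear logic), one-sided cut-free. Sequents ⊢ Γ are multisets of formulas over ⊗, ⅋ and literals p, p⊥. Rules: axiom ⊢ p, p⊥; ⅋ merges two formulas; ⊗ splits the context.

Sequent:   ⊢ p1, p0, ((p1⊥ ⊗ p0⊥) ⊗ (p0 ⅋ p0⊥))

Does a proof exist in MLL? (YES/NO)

Proof tree:
[⊗]  ⊢ p1, p0, ((p1⊥ ⊗ p0⊥) ⊗ (p0 ⅋ p0⊥))
  [⊗]  ⊢ p1, p0, (p1⊥ ⊗ p0⊥)
    [Ax]  ⊢ p1, p1⊥
    [Ax]  ⊢ p0, p0⊥
  [⅋]  ⊢ (p0 ⅋ p0⊥)
    [Ax]  ⊢ p0, p0⊥

Result: YES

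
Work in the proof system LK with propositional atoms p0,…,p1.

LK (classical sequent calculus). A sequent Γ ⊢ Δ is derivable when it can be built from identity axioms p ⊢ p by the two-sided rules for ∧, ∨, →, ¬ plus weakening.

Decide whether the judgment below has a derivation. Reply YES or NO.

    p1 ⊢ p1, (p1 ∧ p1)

Derivation (root first):
[∧R] p1 ⊢ p1, (p1 ∧ p1)
  [Ax] p1 ⊢ p1
  [WR] p1 ⊢ p1, p1
    [Ax] p1 ⊢ p1

Result: YES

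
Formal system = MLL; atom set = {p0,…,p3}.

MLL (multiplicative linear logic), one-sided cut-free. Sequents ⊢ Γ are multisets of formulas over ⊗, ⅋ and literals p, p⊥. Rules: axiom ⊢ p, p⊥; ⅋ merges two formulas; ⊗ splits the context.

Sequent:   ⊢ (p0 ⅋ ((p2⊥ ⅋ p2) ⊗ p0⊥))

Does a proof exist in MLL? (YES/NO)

Derivation (root first):
[⅋]  ⊢ (p0 ⅋ ((p2⊥ ⅋ p2) ⊗ p0⊥))
  [⊗]  ⊢ p0, ((p2⊥ ⅋ p2) ⊗ p0⊥)
    [⅋]  ⊢ (p2⊥ ⅋ p2)
      [Ax]  ⊢ p2, p2⊥
    [Ax]  ⊢ p0, p0⊥

Result: YES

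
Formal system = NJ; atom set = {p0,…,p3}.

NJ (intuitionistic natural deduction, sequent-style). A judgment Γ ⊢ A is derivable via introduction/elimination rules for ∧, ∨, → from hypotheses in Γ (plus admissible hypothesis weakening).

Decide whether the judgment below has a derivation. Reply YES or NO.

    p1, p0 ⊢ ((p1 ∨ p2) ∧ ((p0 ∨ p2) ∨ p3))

Derivation (root first):
[∧I] p1, p0 ⊢ ((p1 ∨ p2) ∧ ((p0 ∨ p2) ∨ p3))
  [∨I₁] p1 ⊢ (p1 ∨ p2)
    [Ax] p1 ⊢ p1
  [∨I₁] p0 ⊢ ((p0 ∨ p2) ∨ p3)
    [∨I₁] p0 ⊢ (p0 ∨ p2)
      [Ax] p0 ⊢ p0

Result: YES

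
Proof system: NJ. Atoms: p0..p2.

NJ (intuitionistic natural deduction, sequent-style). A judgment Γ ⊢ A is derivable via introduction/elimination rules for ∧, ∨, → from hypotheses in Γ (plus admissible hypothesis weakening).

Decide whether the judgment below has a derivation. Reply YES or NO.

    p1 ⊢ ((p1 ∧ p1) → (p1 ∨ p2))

Derivation trace:
[→I] p1 ⊢ ((p1 ∧ p1) → (p1 ∨ p2))
  [∨I₁] p1, (p1 ∧ p1) ⊢ (p1 ∨ p2)
    [Wk] p1, (p1 ∧ p1) ⊢ p1
      [Ax] p1 ⊢ p1

Result: YES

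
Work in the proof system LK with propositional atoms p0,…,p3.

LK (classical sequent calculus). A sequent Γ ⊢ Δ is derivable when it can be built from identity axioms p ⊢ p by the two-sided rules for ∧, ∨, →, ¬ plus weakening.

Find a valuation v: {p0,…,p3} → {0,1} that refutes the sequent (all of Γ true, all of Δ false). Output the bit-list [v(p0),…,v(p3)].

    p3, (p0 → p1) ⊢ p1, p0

Enumerate valuations to refute Γ ⊢ Δ:
  v=0000: Γ:[p3=F, (p0 → p1)=T] Δ:[p1=F, p0=F] refutes=False
  v=0001: Γ:[p3=T, (p0 → p1)=T] Δ:[p1=F, p0=F] refutes=True  ← countermodel

Result: [0, 0, 0, 1]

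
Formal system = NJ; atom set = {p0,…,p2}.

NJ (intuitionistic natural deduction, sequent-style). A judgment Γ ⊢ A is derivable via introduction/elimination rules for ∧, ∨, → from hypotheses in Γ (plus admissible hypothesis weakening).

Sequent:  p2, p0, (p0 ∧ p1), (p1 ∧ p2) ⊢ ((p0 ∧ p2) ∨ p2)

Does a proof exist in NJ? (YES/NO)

Derivation trace:
[Wk] p2, p0, (p0 ∧ p1), (p1 ∧ p2) ⊢ ((p0 ∧ p2) ∨ p2)
  [Wk] p2, p0, (p0 ∧ p1) ⊢ ((p0 ∧ p2) ∨ p2)
    [∨I₁] p2, p0 ⊢ ((p0 ∧ p2) ∨ p2)
      [∧I] p2, p0 ⊢ (p0 ∧ p2)
        [Ax] p0 ⊢ p0
        [Ax] p2 ⊢ p2

Result: YES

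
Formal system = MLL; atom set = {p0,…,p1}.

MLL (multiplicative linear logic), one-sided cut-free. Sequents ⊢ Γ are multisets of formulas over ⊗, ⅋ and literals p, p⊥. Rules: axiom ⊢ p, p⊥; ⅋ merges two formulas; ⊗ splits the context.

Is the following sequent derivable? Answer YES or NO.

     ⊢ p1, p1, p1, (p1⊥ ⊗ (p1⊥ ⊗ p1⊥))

Derivation trace:
[⊗]  ⊢ p1, p1, p1, (p1⊥ ⊗ (p1⊥ ⊗ p1⊥))
  [Ax]  ⊢ p1, p1⊥
  [⊗]  ⊢ p1, p1, (p1⊥ ⊗ p1⊥)
    [Ax]  ⊢ p1, p1⊥
    [Ax]  ⊢ p1, p1⊥

Result: YES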